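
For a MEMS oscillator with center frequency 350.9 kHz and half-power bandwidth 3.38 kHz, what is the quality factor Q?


Step 1: Q = f0 / bandwidth
Step 2: Q = 350.9 / 3.38
Q = 103.8


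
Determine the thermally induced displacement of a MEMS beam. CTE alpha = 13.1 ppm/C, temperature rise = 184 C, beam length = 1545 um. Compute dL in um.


Step 1: Convert CTE: alpha = 13.1 ppm/C = 13.1e-6 /C
Step 2: dL = 13.1e-6 * 184 * 1545
dL = 3.7241 um


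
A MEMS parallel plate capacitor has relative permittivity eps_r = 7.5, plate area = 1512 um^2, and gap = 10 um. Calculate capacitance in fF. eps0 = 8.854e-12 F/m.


Step 1: Convert area to m^2: A = 1512e-12 m^2
Step 2: Convert gap to m: d = 10e-6 m
Step 3: C = eps0 * eps_r * A / d
C = 8.854e-12 * 7.5 * 1512e-12 / 10e-6
Step 4: Convert to fF (multiply by 1e15).
C = 10.04 fF


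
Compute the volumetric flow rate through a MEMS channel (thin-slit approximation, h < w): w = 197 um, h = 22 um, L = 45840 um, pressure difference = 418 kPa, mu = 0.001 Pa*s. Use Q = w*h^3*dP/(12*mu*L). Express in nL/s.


Step 1: Convert all dimensions to SI (meters).
w = 197e-6 m, h = 22e-6 m, L = 45840e-6 m, dP = 418e3 Pa
Step 2: Q = w * h^3 * dP / (12 * mu * L)
Q = 197e-6 * (22e-6)^3 * 418e3 / (12 * 0.001 * 45840e-6) = 1.59398671e-09 m^3/s
Step 3: Convert Q from m^3/s to nL/s (1 m^3 = 1e12 nL, so multiply by 1e12).
Q = 1593.987 nL/s


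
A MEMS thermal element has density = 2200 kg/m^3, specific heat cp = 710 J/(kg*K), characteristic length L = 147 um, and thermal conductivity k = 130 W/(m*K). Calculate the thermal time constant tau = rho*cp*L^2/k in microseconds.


Step 1: Convert L to m: L = 147e-6 m
Step 2: L^2 = (147e-6)^2 = 2.1609e-08 m^2
Step 3: tau = 2200 * 710 * 2.1609e-08 / 130 = 2.596404e-04 s
Step 4: Convert to microseconds (multiply by 1e6).
tau = 259.64 us


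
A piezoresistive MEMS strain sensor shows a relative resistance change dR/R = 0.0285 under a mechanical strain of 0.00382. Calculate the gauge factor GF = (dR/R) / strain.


Step 1: Identify values.
dR/R = 0.0285, strain = 0.00382
Step 2: GF = (dR/R) / strain = 0.0285 / 0.00382
GF = 7.5


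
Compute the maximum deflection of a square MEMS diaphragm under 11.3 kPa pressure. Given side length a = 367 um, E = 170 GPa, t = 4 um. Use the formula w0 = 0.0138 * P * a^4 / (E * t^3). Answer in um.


Step 1: Convert pressure to compatible units (E is in GPa, so P in GPa).
P = 11.3 kPa = 11.3e-6 GPa
Step 2: Compute numerator: 0.0138 * P * a^4.
a^4 = 367^4 = 18141126721
numerator = 0.0138 * 11.3e-6 * 18141126721 = 2.829e+03
Step 3: Compute denominator: E * t^3 = 170 * 4^3 = 10880
Step 4: w0 = numerator / denominator = 2.829e+03 / 10880 = 0.26 um


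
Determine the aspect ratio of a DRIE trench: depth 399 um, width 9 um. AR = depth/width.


Step 1: AR = depth / width
Step 2: AR = 399 / 9
AR = 44.3


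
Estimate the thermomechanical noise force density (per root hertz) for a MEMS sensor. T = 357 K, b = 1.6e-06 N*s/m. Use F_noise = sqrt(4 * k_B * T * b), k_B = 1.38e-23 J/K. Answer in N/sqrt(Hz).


Step 1: Compute 4 * k_B * T * b
= 4 * 1.38e-23 * 357 * 1.6e-06
= 3.1530e-26 N^2/Hz
Step 2: F_noise = sqrt(3.1530e-26)
F_noise = 1.78e-13 N/sqrt(Hz)


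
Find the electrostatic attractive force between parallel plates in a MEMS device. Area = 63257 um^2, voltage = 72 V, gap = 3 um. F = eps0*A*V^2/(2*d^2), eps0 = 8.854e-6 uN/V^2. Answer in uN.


Step 1: Identify parameters.
eps0 = 8.854e-6 uN/V^2, A = 63257 um^2, V = 72 V, d = 3 um
Step 2: Compute V^2 = 72^2 = 5184
Step 3: Compute d^2 = 3^2 = 9
Step 4: F = 0.5 * 8.854e-6 * 63257 * 5184 / 9
F = 161.302 uN


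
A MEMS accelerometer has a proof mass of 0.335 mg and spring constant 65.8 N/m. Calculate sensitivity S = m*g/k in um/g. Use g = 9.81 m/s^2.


Step 1: Convert mass: m = 0.335 mg = 3.35e-07 kg
Step 2: S = m * g / k = 3.35e-07 * 9.81 / 65.8
Step 3: S = 4.99e-08 m/g
Step 4: Convert to um/g: S = 0.05 um/g


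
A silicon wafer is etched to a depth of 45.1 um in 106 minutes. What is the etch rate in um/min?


Step 1: Etch rate = depth / time
Step 2: rate = 45.1 / 106
rate = 0.425 um/min


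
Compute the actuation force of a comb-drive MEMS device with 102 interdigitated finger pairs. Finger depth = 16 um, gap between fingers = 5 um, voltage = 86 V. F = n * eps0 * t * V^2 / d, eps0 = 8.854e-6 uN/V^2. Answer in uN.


Step 1: Parameters: n=102, eps0=8.854e-6 uN/V^2, t=16 um, V=86 V, d=5 um
Step 2: V^2 = 7396
Step 3: F = 102 * 8.854e-6 * 16 * 7396 / 5
F = 21.374 uN


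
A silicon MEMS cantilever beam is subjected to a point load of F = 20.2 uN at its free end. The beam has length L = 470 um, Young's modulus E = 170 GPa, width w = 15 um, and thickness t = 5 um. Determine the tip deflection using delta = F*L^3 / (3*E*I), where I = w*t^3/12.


Step 1: Calculate the second moment of area.
I = w * t^3 / 12 = 15 * 5^3 / 12 = 156.25 um^4
Step 2: Convert E to consistent units (1 GPa = 1000 uN/um^2).
E = 170 GPa = 170000 uN/um^2
Step 3: Calculate tip deflection.
delta = F * L^3 / (3 * E * I)
delta = 20.2 * 470^3 / (3 * 170000 * 156.25)
delta = 26.3181 um


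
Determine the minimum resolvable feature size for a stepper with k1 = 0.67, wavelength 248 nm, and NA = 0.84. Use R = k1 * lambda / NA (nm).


Step 1: Identify values: k1 = 0.67, lambda = 248 nm, NA = 0.84
Step 2: R = k1 * lambda / NA
R = 0.67 * 248 / 0.84
R = 197.8 nm


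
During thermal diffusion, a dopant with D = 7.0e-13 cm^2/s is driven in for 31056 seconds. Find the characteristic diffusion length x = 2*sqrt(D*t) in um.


Step 1: Compute D*t = 7.0e-13 * 31056 = 2.17392e-08 cm^2
Step 2: sqrt(D*t) = 1.47442e-04 cm
Step 3: x = 2 * 1.47442e-04 cm = 2.94884e-04 cm
Step 4: Convert to um (1 cm = 1e4 um): x = 2.949 um


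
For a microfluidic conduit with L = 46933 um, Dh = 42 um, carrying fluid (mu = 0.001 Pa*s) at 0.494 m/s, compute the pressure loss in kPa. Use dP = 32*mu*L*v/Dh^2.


Step 1: Convert to SI: L = 46933e-6 m, Dh = 42e-6 m
Step 2: dP = 32 * 0.001 * 46933e-6 * 0.494 / (42e-6)^2
Step 3: dP = 420587.79 Pa
Step 4: Convert to kPa: dP = 420.59 kPa


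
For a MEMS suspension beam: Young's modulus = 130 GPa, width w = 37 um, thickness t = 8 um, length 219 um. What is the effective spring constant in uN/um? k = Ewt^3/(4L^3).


Step 1: Convert E to consistent units (1 GPa = 1000 uN/um^2).
E = 130 GPa = 130000 uN/um^2
Step 2: Compute t^3 = 8^3 = 512
Step 3: Compute L^3 = 219^3 = 10503459
Step 4: k = 130000 * 37 * 512 / (4 * 10503459)
k = 58.6169 uN/um


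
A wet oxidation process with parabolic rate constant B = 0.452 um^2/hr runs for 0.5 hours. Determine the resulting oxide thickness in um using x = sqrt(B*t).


Step 1: Compute B*t = 0.452 * 0.5 = 0.226
Step 2: x = sqrt(0.226)
x = 0.475 um


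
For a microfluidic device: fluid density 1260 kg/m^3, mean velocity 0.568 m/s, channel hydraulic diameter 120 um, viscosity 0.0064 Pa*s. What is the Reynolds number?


Step 1: Convert Dh to meters: Dh = 120e-6 m
Step 2: Re = rho * v * Dh / mu
Re = 1260 * 0.568 * 120e-6 / 0.0064
Re = 13.419


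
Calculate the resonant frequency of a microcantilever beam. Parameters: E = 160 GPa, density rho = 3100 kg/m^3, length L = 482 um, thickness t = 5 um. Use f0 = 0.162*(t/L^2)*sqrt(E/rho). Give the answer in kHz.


Step 1: Convert units to SI.
t_SI = 5e-6 m, L_SI = 482e-6 m
Step 2: Calculate sqrt(E/rho).
sqrt(160e9 / 3100) = 7184.21 m/s
Step 3: Compute f0.
f0 = 0.162 * 5e-6 / (482e-6)^2 * 7184.21 = 25047.8 Hz = 25.05 kHz


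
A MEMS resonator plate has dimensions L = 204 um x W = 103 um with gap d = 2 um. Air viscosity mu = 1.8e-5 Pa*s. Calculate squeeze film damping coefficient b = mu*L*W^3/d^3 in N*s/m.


Step 1: Convert to SI.
L = 204e-6 m, W = 103e-6 m, d = 2e-6 m
Step 2: W^3 = (103e-6)^3 = 1.09e-12 m^3
Step 3: d^3 = (2e-6)^3 = 8.00e-18 m^3
Step 4: b = 1.8e-5 * 204e-6 * 1.09e-12 / 8.00e-18
b = 5.02e-04 N*s/m


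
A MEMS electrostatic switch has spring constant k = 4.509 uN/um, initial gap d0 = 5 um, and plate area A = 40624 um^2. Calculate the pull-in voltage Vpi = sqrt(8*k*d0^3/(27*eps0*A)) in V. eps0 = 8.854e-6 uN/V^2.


Step 1: Compute numerator: 8 * k * d0^3 = 8 * 4.509 * 5^3 = 4509.0
Step 2: Compute denominator: 27 * eps0 * A = 27 * 8.854e-6 * 40624 = 9.711492
Step 3: Vpi = sqrt(4509.0 / 9.711492)
Vpi = 21.55 V


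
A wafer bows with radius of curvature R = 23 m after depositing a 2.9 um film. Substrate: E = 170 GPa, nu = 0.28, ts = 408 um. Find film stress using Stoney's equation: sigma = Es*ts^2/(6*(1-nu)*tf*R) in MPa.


Step 1: Compute numerator: Es * ts^2 = 170 * 408^2 = 28298880 (GPa*um^2)
Step 2: Compute denominator (R in um): 6*(1-nu)*tf*R = 6*0.72*2.9*23e6 = 288144000.0 (um^2)
Step 3: sigma (GPa) = 28298880 / 288144000.0 = 9.8211e-02 GPa
Step 4: Convert to MPa (x1000): sigma = 98.2 MPa


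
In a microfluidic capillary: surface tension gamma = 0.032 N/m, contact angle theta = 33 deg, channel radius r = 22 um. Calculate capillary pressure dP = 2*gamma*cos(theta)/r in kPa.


Step 1: cos(33 deg) = 0.8387
Step 2: Convert r to m: r = 22e-6 m
Step 3: dP = 2 * 0.032 * 0.8387 / 22e-6 = 2439.9 Pa
Step 4: Convert Pa to kPa (divide by 1000).
dP = 2.44 kPa


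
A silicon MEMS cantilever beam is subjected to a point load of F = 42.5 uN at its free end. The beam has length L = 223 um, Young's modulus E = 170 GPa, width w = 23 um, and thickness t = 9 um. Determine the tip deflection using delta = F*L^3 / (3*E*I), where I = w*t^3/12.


Step 1: Calculate the second moment of area.
I = w * t^3 / 12 = 23 * 9^3 / 12 = 1397.25 um^4
Step 2: Convert E to consistent units (1 GPa = 1000 uN/um^2).
E = 170 GPa = 170000 uN/um^2
Step 3: Calculate tip deflection.
delta = F * L^3 / (3 * E * I)
delta = 42.5 * 223^3 / (3 * 170000 * 1397.25)
delta = 0.6614 um


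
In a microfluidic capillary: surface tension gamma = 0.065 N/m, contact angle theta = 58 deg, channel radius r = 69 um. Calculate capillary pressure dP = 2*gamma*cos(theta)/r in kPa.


Step 1: cos(58 deg) = 0.5299
Step 2: Convert r to m: r = 69e-6 m
Step 3: dP = 2 * 0.065 * 0.5299 / 69e-6 = 998.4 Pa
Step 4: Convert Pa to kPa (divide by 1000).
dP = 1.0 kPa


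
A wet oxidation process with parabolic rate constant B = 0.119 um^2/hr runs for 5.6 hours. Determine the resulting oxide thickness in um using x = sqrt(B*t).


Step 1: Compute B*t = 0.119 * 5.6 = 0.6664
Step 2: x = sqrt(0.6664)
x = 0.816 um


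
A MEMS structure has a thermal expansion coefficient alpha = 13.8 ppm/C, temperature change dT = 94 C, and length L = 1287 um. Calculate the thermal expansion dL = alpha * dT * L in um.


Step 1: Convert CTE: alpha = 13.8 ppm/C = 13.8e-6 /C
Step 2: dL = 13.8e-6 * 94 * 1287
dL = 1.6695 um


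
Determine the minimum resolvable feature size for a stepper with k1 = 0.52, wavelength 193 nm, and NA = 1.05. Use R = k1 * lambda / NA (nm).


Step 1: Identify values: k1 = 0.52, lambda = 193 nm, NA = 1.05
Step 2: R = k1 * lambda / NA
R = 0.52 * 193 / 1.05
R = 95.6 nm


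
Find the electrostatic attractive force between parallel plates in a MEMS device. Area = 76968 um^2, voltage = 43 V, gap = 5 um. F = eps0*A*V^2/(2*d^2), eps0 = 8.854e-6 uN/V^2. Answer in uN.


Step 1: Identify parameters.
eps0 = 8.854e-6 uN/V^2, A = 76968 um^2, V = 43 V, d = 5 um
Step 2: Compute V^2 = 43^2 = 1849
Step 3: Compute d^2 = 5^2 = 25
Step 4: F = 0.5 * 8.854e-6 * 76968 * 1849 / 25
F = 25.201 uN


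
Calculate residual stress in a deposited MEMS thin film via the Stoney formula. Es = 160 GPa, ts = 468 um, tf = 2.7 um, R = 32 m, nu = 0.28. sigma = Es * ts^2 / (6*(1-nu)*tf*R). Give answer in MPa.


Step 1: Compute numerator: Es * ts^2 = 160 * 468^2 = 35043840 (GPa*um^2)
Step 2: Compute denominator (R in um): 6*(1-nu)*tf*R = 6*0.72*2.7*32e6 = 373248000.0 (um^2)
Step 3: sigma (GPa) = 35043840 / 373248000.0 = 9.3889e-02 GPa
Step 4: Convert to MPa (x1000): sigma = 93.9 MPa


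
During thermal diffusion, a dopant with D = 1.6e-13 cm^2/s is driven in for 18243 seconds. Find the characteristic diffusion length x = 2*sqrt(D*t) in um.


Step 1: Compute D*t = 1.6e-13 * 18243 = 2.91888e-09 cm^2
Step 2: sqrt(D*t) = 5.40267e-05 cm
Step 3: x = 2 * 5.40267e-05 cm = 1.080534e-04 cm
Step 4: Convert to um (1 cm = 1e4 um): x = 1.081 um


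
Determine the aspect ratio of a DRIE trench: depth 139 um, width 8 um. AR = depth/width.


Step 1: AR = depth / width
Step 2: AR = 139 / 8
AR = 17.4


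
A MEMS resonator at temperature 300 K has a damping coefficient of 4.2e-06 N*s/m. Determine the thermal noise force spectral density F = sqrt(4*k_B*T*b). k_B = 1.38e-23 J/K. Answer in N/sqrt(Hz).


Step 1: Compute 4 * k_B * T * b
= 4 * 1.38e-23 * 300 * 4.2e-06
= 6.9552e-26 N^2/Hz
Step 2: F_noise = sqrt(6.9552e-26)
F_noise = 2.64e-13 N/sqrt(Hz)


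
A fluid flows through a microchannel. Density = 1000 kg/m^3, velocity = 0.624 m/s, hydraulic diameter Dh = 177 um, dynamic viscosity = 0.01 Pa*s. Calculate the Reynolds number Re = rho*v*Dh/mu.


Step 1: Convert Dh to meters: Dh = 177e-6 m
Step 2: Re = rho * v * Dh / mu
Re = 1000 * 0.624 * 177e-6 / 0.01
Re = 11.045


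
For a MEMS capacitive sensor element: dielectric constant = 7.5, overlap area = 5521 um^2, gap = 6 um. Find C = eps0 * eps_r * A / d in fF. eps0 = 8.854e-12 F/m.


Step 1: Convert area to m^2: A = 5521e-12 m^2
Step 2: Convert gap to m: d = 6e-6 m
Step 3: C = eps0 * eps_r * A / d
C = 8.854e-12 * 7.5 * 5521e-12 / 6e-6
Step 4: Convert to fF (multiply by 1e15).
C = 61.1 fF


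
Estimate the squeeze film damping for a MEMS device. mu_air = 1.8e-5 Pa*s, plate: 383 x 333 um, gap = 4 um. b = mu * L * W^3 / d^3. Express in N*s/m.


Step 1: Convert to SI.
L = 383e-6 m, W = 333e-6 m, d = 4e-6 m
Step 2: W^3 = (333e-6)^3 = 3.69e-11 m^3
Step 3: d^3 = (4e-6)^3 = 6.40e-17 m^3
Step 4: b = 1.8e-5 * 383e-6 * 3.69e-11 / 6.40e-17
b = 3.98e-03 N*s/m


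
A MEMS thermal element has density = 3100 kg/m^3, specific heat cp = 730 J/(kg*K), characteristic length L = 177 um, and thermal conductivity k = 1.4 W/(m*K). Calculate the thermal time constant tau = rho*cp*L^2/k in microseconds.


Step 1: Convert L to m: L = 177e-6 m
Step 2: L^2 = (177e-6)^2 = 3.1329e-08 m^2
Step 3: tau = 3100 * 730 * 3.1329e-08 / 1.4 = 5.064109071e-02 s
Step 4: Convert to microseconds (multiply by 1e6).
tau = 50641.091 us


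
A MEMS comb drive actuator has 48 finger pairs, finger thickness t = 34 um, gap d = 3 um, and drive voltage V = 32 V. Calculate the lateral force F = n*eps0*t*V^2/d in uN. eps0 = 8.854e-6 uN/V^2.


Step 1: Parameters: n=48, eps0=8.854e-6 uN/V^2, t=34 um, V=32 V, d=3 um
Step 2: V^2 = 1024
Step 3: F = 48 * 8.854e-6 * 34 * 1024 / 3
F = 4.932 uN


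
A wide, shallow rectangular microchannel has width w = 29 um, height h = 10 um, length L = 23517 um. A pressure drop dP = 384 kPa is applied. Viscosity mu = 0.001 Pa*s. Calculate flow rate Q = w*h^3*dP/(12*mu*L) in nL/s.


Step 1: Convert all dimensions to SI (meters).
w = 29e-6 m, h = 10e-6 m, L = 23517e-6 m, dP = 384e3 Pa
Step 2: Q = w * h^3 * dP / (12 * mu * L)
Q = 29e-6 * (10e-6)^3 * 384e3 / (12 * 0.001 * 23517e-6) = 3.946082e-11 m^3/s
Step 3: Convert Q from m^3/s to nL/s (1 m^3 = 1e12 nL, so multiply by 1e12).
Q = 39.461 nL/s


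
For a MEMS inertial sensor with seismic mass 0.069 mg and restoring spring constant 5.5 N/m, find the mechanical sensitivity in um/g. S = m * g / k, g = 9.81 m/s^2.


Step 1: Convert mass: m = 0.069 mg = 6.90e-08 kg
Step 2: S = m * g / k = 6.90e-08 * 9.81 / 5.5
Step 3: S = 1.23e-07 m/g
Step 4: Convert to um/g: S = 0.123 um/g


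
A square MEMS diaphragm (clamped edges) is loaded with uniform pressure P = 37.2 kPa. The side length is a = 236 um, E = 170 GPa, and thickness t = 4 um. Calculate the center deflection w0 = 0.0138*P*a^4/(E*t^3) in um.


Step 1: Convert pressure to compatible units (E is in GPa, so P in GPa).
P = 37.2 kPa = 37.2e-6 GPa
Step 2: Compute numerator: 0.0138 * P * a^4.
a^4 = 236^4 = 3102044416
numerator = 0.0138 * 37.2e-6 * 3102044416 = 1.59247e+03
Step 3: Compute denominator: E * t^3 = 170 * 4^3 = 10880
Step 4: w0 = numerator / denominator = 1.59247e+03 / 10880 = 0.1464 um


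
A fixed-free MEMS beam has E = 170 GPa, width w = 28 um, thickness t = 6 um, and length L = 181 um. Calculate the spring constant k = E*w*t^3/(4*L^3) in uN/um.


Step 1: Convert E to consistent units (1 GPa = 1000 uN/um^2).
E = 170 GPa = 170000 uN/um^2
Step 2: Compute t^3 = 6^3 = 216
Step 3: Compute L^3 = 181^3 = 5929741
Step 4: k = 170000 * 28 * 216 / (4 * 5929741)
k = 43.3476 uN/um


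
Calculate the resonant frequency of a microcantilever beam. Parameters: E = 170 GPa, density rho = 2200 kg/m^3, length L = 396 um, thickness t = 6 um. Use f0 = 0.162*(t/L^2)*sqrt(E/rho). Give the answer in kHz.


Step 1: Convert units to SI.
t_SI = 6e-6 m, L_SI = 396e-6 m
Step 2: Calculate sqrt(E/rho).
sqrt(170e9 / 2200) = 8790.49 m/s
Step 3: Compute f0.
f0 = 0.162 * 6e-6 / (396e-6)^2 * 8790.49 = 54486.5 Hz = 54.49 kHz


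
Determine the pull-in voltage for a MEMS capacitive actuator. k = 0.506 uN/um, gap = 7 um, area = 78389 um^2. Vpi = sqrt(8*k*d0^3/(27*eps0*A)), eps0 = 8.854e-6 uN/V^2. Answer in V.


Step 1: Compute numerator: 8 * k * d0^3 = 8 * 0.506 * 7^3 = 1388.464
Step 2: Compute denominator: 27 * eps0 * A = 27 * 8.854e-6 * 78389 = 18.739518
Step 3: Vpi = sqrt(1388.464 / 18.739518)
Vpi = 8.61 V


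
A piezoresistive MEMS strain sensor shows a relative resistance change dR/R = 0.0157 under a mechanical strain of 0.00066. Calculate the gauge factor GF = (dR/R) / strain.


Step 1: Identify values.
dR/R = 0.0157, strain = 0.00066
Step 2: GF = (dR/R) / strain = 0.0157 / 0.00066
GF = 23.8


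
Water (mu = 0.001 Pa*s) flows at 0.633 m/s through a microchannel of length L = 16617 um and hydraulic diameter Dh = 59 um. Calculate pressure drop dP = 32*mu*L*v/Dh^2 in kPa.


Step 1: Convert to SI: L = 16617e-6 m, Dh = 59e-6 m
Step 2: dP = 32 * 0.001 * 16617e-6 * 0.633 / (59e-6)^2
Step 3: dP = 96694.61 Pa
Step 4: Convert to kPa: dP = 96.69 kPa


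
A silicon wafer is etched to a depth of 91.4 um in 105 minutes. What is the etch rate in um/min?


Step 1: Etch rate = depth / time
Step 2: rate = 91.4 / 105
rate = 0.87 um/min


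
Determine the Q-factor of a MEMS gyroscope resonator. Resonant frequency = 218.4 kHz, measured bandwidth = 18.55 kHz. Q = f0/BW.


Step 1: Q = f0 / bandwidth
Step 2: Q = 218.4 / 18.55
Q = 11.8


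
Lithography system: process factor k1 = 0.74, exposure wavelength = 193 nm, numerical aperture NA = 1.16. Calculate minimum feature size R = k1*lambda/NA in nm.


Step 1: Identify values: k1 = 0.74, lambda = 193 nm, NA = 1.16
Step 2: R = k1 * lambda / NA
R = 0.74 * 193 / 1.16
R = 123.1 nm


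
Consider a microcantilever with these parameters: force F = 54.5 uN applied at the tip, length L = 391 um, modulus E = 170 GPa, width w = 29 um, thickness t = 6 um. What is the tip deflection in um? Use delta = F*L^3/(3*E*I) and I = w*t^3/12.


Step 1: Calculate the second moment of area.
I = w * t^3 / 12 = 29 * 6^3 / 12 = 522.0 um^4
Step 2: Convert E to consistent units (1 GPa = 1000 uN/um^2).
E = 170 GPa = 170000 uN/um^2
Step 3: Calculate tip deflection.
delta = F * L^3 / (3 * E * I)
delta = 54.5 * 391^3 / (3 * 170000 * 522.0)
delta = 12.2373 um


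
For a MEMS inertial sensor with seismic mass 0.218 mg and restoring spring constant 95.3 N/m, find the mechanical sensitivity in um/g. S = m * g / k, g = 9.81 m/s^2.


Step 1: Convert mass: m = 0.218 mg = 2.18e-07 kg
Step 2: S = m * g / k = 2.18e-07 * 9.81 / 95.3
Step 3: S = 2.24e-08 m/g
Step 4: Convert to um/g: S = 0.022 um/g


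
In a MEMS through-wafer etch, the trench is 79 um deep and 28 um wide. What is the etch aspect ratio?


Step 1: AR = depth / width
Step 2: AR = 79 / 28
AR = 2.8


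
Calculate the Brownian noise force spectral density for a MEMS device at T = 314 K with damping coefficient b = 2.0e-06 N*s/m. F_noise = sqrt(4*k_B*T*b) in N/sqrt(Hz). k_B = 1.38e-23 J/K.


Step 1: Compute 4 * k_B * T * b
= 4 * 1.38e-23 * 314 * 2.0e-06
= 3.4666e-26 N^2/Hz
Step 2: F_noise = sqrt(3.4666e-26)
F_noise = 1.86e-13 N/sqrt(Hz)


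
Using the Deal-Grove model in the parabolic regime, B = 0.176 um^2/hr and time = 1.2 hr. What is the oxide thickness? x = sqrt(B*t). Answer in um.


Step 1: Compute B*t = 0.176 * 1.2 = 0.2112
Step 2: x = sqrt(0.2112)
x = 0.46 um


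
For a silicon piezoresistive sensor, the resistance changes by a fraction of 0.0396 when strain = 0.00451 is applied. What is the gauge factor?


Step 1: Identify values.
dR/R = 0.0396, strain = 0.00451
Step 2: GF = (dR/R) / strain = 0.0396 / 0.00451
GF = 8.8


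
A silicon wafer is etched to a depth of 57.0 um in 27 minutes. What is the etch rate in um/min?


Step 1: Etch rate = depth / time
Step 2: rate = 57.0 / 27
rate = 2.111 um/min


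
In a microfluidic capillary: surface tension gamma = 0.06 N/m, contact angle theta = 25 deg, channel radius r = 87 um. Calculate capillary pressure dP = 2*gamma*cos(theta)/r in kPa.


Step 1: cos(25 deg) = 0.9063
Step 2: Convert r to m: r = 87e-6 m
Step 3: dP = 2 * 0.06 * 0.9063 / 87e-6 = 1250.1 Pa
Step 4: Convert Pa to kPa (divide by 1000).
dP = 1.25 kPa


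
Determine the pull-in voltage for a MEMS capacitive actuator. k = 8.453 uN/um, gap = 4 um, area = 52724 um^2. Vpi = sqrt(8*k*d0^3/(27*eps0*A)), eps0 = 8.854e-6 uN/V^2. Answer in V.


Step 1: Compute numerator: 8 * k * d0^3 = 8 * 8.453 * 4^3 = 4327.936
Step 2: Compute denominator: 27 * eps0 * A = 27 * 8.854e-6 * 52724 = 12.604094
Step 3: Vpi = sqrt(4327.936 / 12.604094)
Vpi = 18.53 V


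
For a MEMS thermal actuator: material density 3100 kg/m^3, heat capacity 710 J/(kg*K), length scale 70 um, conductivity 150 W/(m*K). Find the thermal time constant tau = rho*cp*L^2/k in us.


Step 1: Convert L to m: L = 70e-6 m
Step 2: L^2 = (70e-6)^2 = 4.9e-09 m^2
Step 3: tau = 3100 * 710 * 4.9e-09 / 150 = 7.189933e-05 s
Step 4: Convert to microseconds (multiply by 1e6).
tau = 71.899 us


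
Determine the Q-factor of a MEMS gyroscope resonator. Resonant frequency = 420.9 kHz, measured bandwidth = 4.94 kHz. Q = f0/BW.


Step 1: Q = f0 / bandwidth
Step 2: Q = 420.9 / 4.94
Q = 85.2


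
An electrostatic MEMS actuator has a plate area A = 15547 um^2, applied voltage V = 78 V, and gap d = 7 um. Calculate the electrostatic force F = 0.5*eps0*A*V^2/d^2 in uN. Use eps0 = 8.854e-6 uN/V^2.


Step 1: Identify parameters.
eps0 = 8.854e-6 uN/V^2, A = 15547 um^2, V = 78 V, d = 7 um
Step 2: Compute V^2 = 78^2 = 6084
Step 3: Compute d^2 = 7^2 = 49
Step 4: F = 0.5 * 8.854e-6 * 15547 * 6084 / 49
F = 8.546 uN


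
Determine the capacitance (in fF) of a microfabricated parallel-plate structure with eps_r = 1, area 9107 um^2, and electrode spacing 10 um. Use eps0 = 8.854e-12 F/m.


Step 1: Convert area to m^2: A = 9107e-12 m^2
Step 2: Convert gap to m: d = 10e-6 m
Step 3: C = eps0 * eps_r * A / d
C = 8.854e-12 * 1 * 9107e-12 / 10e-6
Step 4: Convert to fF (multiply by 1e15).
C = 8.06 fF


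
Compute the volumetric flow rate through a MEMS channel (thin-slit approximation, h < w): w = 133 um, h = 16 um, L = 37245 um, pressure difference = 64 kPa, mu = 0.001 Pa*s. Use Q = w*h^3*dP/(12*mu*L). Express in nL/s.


Step 1: Convert all dimensions to SI (meters).
w = 133e-6 m, h = 16e-6 m, L = 37245e-6 m, dP = 64e3 Pa
Step 2: Q = w * h^3 * dP / (12 * mu * L)
Q = 133e-6 * (16e-6)^3 * 64e3 / (12 * 0.001 * 37245e-6) = 7.800857e-11 m^3/s
Step 3: Convert Q from m^3/s to nL/s (1 m^3 = 1e12 nL, so multiply by 1e12).
Q = 78.009 nL/s


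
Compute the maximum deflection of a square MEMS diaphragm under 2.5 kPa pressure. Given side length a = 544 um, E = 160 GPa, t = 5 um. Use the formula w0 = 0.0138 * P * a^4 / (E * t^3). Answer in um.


Step 1: Convert pressure to compatible units (E is in GPa, so P in GPa).
P = 2.5 kPa = 2.5e-6 GPa
Step 2: Compute numerator: 0.0138 * P * a^4.
a^4 = 544^4 = 87578116096
numerator = 0.0138 * 2.5e-6 * 87578116096 = 3.02145e+03
Step 3: Compute denominator: E * t^3 = 160 * 5^3 = 20000
Step 4: w0 = numerator / denominator = 3.02145e+03 / 20000 = 0.1511 um


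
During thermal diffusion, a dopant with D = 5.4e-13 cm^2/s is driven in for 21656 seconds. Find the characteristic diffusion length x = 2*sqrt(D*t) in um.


Step 1: Compute D*t = 5.4e-13 * 21656 = 1.169424e-08 cm^2
Step 2: sqrt(D*t) = 1.0814e-04 cm
Step 3: x = 2 * 1.0814e-04 cm = 2.1628e-04 cm
Step 4: Convert to um (1 cm = 1e4 um): x = 2.163 um


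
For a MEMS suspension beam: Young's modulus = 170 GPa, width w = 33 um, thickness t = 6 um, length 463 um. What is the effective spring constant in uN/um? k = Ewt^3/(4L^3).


Step 1: Convert E to consistent units (1 GPa = 1000 uN/um^2).
E = 170 GPa = 170000 uN/um^2
Step 2: Compute t^3 = 6^3 = 216
Step 3: Compute L^3 = 463^3 = 99252847
Step 4: k = 170000 * 33 * 216 / (4 * 99252847)
k = 3.0522 uN/um


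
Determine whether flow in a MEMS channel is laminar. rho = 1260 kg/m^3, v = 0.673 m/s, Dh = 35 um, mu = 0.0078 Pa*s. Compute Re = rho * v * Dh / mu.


Step 1: Convert Dh to meters: Dh = 35e-6 m
Step 2: Re = rho * v * Dh / mu
Re = 1260 * 0.673 * 35e-6 / 0.0078
Re = 3.805
Since Re = 3.805 is below ~2300, the flow is laminar.


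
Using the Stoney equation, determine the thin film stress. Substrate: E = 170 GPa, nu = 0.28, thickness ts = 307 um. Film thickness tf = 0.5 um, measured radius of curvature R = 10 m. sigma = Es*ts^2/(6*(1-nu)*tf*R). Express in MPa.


Step 1: Compute numerator: Es * ts^2 = 170 * 307^2 = 16022330 (GPa*um^2)
Step 2: Compute denominator (R in um): 6*(1-nu)*tf*R = 6*0.72*0.5*10e6 = 21600000.0 (um^2)
Step 3: sigma (GPa) = 16022330 / 21600000.0 = 7.41775e-01 GPa
Step 4: Convert to MPa (x1000): sigma = 741.8 MPa


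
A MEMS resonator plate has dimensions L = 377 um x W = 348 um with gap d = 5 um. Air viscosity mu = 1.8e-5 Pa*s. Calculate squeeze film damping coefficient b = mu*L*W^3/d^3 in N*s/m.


Step 1: Convert to SI.
L = 377e-6 m, W = 348e-6 m, d = 5e-6 m
Step 2: W^3 = (348e-6)^3 = 4.21e-11 m^3
Step 3: d^3 = (5e-6)^3 = 1.25e-16 m^3
Step 4: b = 1.8e-5 * 377e-6 * 4.21e-11 / 1.25e-16
b = 2.29e-03 N*s/m


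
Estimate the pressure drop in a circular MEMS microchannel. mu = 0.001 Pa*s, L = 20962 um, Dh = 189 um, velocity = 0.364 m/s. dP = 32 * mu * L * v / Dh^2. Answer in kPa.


Step 1: Convert to SI: L = 20962e-6 m, Dh = 189e-6 m
Step 2: dP = 32 * 0.001 * 20962e-6 * 0.364 / (189e-6)^2
Step 3: dP = 6835.35 Pa
Step 4: Convert to kPa: dP = 6.84 kPa


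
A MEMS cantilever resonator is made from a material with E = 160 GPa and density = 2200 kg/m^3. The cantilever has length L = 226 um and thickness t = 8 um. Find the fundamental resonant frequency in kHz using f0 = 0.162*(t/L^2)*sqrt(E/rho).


Step 1: Convert units to SI.
t_SI = 8e-6 m, L_SI = 226e-6 m
Step 2: Calculate sqrt(E/rho).
sqrt(160e9 / 2200) = 8528.03 m/s
Step 3: Compute f0.
f0 = 0.162 * 8e-6 / (226e-6)^2 * 8528.03 = 216389.8 Hz = 216.39 kHz


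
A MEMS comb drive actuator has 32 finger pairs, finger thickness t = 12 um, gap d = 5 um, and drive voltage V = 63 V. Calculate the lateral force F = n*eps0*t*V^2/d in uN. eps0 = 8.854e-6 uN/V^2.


Step 1: Parameters: n=32, eps0=8.854e-6 uN/V^2, t=12 um, V=63 V, d=5 um
Step 2: V^2 = 3969
Step 3: F = 32 * 8.854e-6 * 12 * 3969 / 5
F = 2.699 uN


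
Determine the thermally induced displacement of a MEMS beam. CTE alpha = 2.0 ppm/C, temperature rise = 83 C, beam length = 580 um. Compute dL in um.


Step 1: Convert CTE: alpha = 2.0 ppm/C = 2.0e-6 /C
Step 2: dL = 2.0e-6 * 83 * 580
dL = 0.0963 um


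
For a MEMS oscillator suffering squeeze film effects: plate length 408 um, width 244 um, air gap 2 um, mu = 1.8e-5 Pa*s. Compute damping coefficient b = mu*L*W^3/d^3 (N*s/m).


Step 1: Convert to SI.
L = 408e-6 m, W = 244e-6 m, d = 2e-6 m
Step 2: W^3 = (244e-6)^3 = 1.45e-11 m^3
Step 3: d^3 = (2e-6)^3 = 8.00e-18 m^3
Step 4: b = 1.8e-5 * 408e-6 * 1.45e-11 / 8.00e-18
b = 1.33e-02 N*s/m


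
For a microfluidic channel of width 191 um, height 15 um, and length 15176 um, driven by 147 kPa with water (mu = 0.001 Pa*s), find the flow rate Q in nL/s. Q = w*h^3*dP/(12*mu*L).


Step 1: Convert all dimensions to SI (meters).
w = 191e-6 m, h = 15e-6 m, L = 15176e-6 m, dP = 147e3 Pa
Step 2: Q = w * h^3 * dP / (12 * mu * L)
Q = 191e-6 * (15e-6)^3 * 147e3 / (12 * 0.001 * 15176e-6) = 5.2033845e-10 m^3/s
Step 3: Convert Q from m^3/s to nL/s (1 m^3 = 1e12 nL, so multiply by 1e12).
Q = 520.338 nL/s


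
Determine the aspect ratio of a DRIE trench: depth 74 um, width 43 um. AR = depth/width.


Step 1: AR = depth / width
Step 2: AR = 74 / 43
AR = 1.7


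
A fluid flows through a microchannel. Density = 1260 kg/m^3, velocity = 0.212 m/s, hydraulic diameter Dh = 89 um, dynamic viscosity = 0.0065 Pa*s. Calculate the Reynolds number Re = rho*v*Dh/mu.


Step 1: Convert Dh to meters: Dh = 89e-6 m
Step 2: Re = rho * v * Dh / mu
Re = 1260 * 0.212 * 89e-6 / 0.0065
Re = 3.657


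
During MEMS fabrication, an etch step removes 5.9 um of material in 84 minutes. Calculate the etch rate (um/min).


Step 1: Etch rate = depth / time
Step 2: rate = 5.9 / 84
rate = 0.07 um/min


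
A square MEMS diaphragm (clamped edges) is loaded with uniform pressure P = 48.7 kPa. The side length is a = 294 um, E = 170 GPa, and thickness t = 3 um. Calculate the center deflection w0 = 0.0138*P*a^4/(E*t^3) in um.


Step 1: Convert pressure to compatible units (E is in GPa, so P in GPa).
P = 48.7 kPa = 48.7e-6 GPa
Step 2: Compute numerator: 0.0138 * P * a^4.
a^4 = 294^4 = 7471182096
numerator = 0.0138 * 48.7e-6 * 7471182096 = 5.021083e+03
Step 3: Compute denominator: E * t^3 = 170 * 3^3 = 4590
Step 4: w0 = numerator / denominator = 5.021083e+03 / 4590 = 1.0939 um


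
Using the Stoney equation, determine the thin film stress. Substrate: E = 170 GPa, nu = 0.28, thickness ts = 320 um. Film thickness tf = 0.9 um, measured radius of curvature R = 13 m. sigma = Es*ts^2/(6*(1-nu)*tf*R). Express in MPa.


Step 1: Compute numerator: Es * ts^2 = 170 * 320^2 = 17408000 (GPa*um^2)
Step 2: Compute denominator (R in um): 6*(1-nu)*tf*R = 6*0.72*0.9*13e6 = 50544000.0 (um^2)
Step 3: sigma (GPa) = 17408000 / 50544000.0 = 3.44413e-01 GPa
Step 4: Convert to MPa (x1000): sigma = 344.4 MPa


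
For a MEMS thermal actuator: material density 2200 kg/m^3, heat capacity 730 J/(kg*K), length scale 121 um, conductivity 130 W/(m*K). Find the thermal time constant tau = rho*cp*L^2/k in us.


Step 1: Convert L to m: L = 121e-6 m
Step 2: L^2 = (121e-6)^2 = 1.4641e-08 m^2
Step 3: tau = 2200 * 730 * 1.4641e-08 / 130 = 1.8087266e-04 s
Step 4: Convert to microseconds (multiply by 1e6).
tau = 180.873 us


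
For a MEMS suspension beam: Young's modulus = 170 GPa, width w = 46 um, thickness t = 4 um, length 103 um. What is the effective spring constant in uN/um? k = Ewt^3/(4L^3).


Step 1: Convert E to consistent units (1 GPa = 1000 uN/um^2).
E = 170 GPa = 170000 uN/um^2
Step 2: Compute t^3 = 4^3 = 64
Step 3: Compute L^3 = 103^3 = 1092727
Step 4: k = 170000 * 46 * 64 / (4 * 1092727)
k = 114.5025 uN/um


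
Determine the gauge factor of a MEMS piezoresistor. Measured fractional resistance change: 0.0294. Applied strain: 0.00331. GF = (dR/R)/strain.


Step 1: Identify values.
dR/R = 0.0294, strain = 0.00331
Step 2: GF = (dR/R) / strain = 0.0294 / 0.00331
GF = 8.9


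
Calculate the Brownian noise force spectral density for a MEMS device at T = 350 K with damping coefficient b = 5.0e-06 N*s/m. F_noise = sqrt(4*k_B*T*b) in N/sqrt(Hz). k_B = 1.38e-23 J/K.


Step 1: Compute 4 * k_B * T * b
= 4 * 1.38e-23 * 350 * 5.0e-06
= 9.6600e-26 N^2/Hz
Step 2: F_noise = sqrt(9.6600e-26)
F_noise = 3.11e-13 N/sqrt(Hz)


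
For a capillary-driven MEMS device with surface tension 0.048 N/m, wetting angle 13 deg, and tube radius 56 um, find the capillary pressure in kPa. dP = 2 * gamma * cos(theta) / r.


Step 1: cos(13 deg) = 0.9744
Step 2: Convert r to m: r = 56e-6 m
Step 3: dP = 2 * 0.048 * 0.9744 / 56e-6 = 1670.4 Pa
Step 4: Convert Pa to kPa (divide by 1000).
dP = 1.67 kPa


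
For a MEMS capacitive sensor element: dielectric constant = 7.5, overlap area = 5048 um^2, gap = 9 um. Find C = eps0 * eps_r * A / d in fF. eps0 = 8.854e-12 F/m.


Step 1: Convert area to m^2: A = 5048e-12 m^2
Step 2: Convert gap to m: d = 9e-6 m
Step 3: C = eps0 * eps_r * A / d
C = 8.854e-12 * 7.5 * 5048e-12 / 9e-6
Step 4: Convert to fF (multiply by 1e15).
C = 37.25 fF


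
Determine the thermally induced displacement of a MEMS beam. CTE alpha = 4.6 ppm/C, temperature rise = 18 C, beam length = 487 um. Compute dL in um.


Step 1: Convert CTE: alpha = 4.6 ppm/C = 4.6e-6 /C
Step 2: dL = 4.6e-6 * 18 * 487
dL = 0.0403 um


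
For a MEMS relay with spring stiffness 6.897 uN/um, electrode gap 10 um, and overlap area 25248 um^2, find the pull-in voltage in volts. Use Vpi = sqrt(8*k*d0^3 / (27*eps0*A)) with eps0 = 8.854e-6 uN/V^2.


Step 1: Compute numerator: 8 * k * d0^3 = 8 * 6.897 * 10^3 = 55176.0
Step 2: Compute denominator: 27 * eps0 * A = 27 * 8.854e-6 * 25248 = 6.035736
Step 3: Vpi = sqrt(55176.0 / 6.035736)
Vpi = 95.61 V


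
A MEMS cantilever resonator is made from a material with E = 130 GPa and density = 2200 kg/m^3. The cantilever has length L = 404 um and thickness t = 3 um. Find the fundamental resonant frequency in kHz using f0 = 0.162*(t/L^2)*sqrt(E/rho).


Step 1: Convert units to SI.
t_SI = 3e-6 m, L_SI = 404e-6 m
Step 2: Calculate sqrt(E/rho).
sqrt(130e9 / 2200) = 7687.06 m/s
Step 3: Compute f0.
f0 = 0.162 * 3e-6 / (404e-6)^2 * 7687.06 = 22889.4 Hz = 22.89 kHz


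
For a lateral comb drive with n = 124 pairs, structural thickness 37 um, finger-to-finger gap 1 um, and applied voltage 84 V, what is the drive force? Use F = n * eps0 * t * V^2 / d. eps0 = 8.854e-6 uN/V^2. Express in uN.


Step 1: Parameters: n=124, eps0=8.854e-6 uN/V^2, t=37 um, V=84 V, d=1 um
Step 2: V^2 = 7056
Step 3: F = 124 * 8.854e-6 * 37 * 7056 / 1
F = 286.63 uN


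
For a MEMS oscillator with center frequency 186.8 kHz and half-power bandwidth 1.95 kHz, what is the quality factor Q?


Step 1: Q = f0 / bandwidth
Step 2: Q = 186.8 / 1.95
Q = 95.8


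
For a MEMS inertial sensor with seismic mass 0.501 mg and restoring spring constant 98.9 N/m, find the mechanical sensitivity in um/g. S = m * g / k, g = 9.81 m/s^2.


Step 1: Convert mass: m = 0.501 mg = 5.01e-07 kg
Step 2: S = m * g / k = 5.01e-07 * 9.81 / 98.9
Step 3: S = 4.97e-08 m/g
Step 4: Convert to um/g: S = 0.05 um/g


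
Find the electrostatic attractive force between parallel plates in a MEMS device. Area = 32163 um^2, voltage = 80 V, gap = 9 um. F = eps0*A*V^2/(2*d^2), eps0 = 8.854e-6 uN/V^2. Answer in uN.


Step 1: Identify parameters.
eps0 = 8.854e-6 uN/V^2, A = 32163 um^2, V = 80 V, d = 9 um
Step 2: Compute V^2 = 80^2 = 6400
Step 3: Compute d^2 = 9^2 = 81
Step 4: F = 0.5 * 8.854e-6 * 32163 * 6400 / 81
F = 11.25 uN


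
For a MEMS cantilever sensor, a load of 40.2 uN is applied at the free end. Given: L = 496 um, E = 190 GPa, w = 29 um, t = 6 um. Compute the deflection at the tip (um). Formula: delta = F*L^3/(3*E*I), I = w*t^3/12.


Step 1: Calculate the second moment of area.
I = w * t^3 / 12 = 29 * 6^3 / 12 = 522.0 um^4
Step 2: Convert E to consistent units (1 GPa = 1000 uN/um^2).
E = 190 GPa = 190000 uN/um^2
Step 3: Calculate tip deflection.
delta = F * L^3 / (3 * E * I)
delta = 40.2 * 496^3 / (3 * 190000 * 522.0)
delta = 16.4864 um


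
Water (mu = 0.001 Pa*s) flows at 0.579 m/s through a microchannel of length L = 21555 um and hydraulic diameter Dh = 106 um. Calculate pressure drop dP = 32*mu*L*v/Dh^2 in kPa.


Step 1: Convert to SI: L = 21555e-6 m, Dh = 106e-6 m
Step 2: dP = 32 * 0.001 * 21555e-6 * 0.579 / (106e-6)^2
Step 3: dP = 35543.88 Pa
Step 4: Convert to kPa: dP = 35.54 kPa


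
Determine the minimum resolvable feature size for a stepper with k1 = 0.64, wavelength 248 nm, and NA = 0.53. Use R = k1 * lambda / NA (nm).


Step 1: Identify values: k1 = 0.64, lambda = 248 nm, NA = 0.53
Step 2: R = k1 * lambda / NA
R = 0.64 * 248 / 0.53
R = 299.5 nm


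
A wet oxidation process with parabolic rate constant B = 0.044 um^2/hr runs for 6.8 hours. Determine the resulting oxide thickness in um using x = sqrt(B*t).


Step 1: Compute B*t = 0.044 * 6.8 = 0.2992
Step 2: x = sqrt(0.2992)
x = 0.547 um


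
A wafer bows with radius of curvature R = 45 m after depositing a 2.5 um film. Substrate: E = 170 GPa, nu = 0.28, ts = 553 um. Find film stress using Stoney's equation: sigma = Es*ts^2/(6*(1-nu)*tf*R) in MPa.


Step 1: Compute numerator: Es * ts^2 = 170 * 553^2 = 51987530 (GPa*um^2)
Step 2: Compute denominator (R in um): 6*(1-nu)*tf*R = 6*0.72*2.5*45e6 = 486000000.0 (um^2)
Step 3: sigma (GPa) = 51987530 / 486000000.0 = 1.0697e-01 GPa
Step 4: Convert to MPa (x1000): sigma = 107.0 MPa


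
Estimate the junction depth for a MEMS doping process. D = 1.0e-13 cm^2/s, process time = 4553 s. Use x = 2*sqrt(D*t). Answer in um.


Step 1: Compute D*t = 1.0e-13 * 4553 = 4.553e-10 cm^2
Step 2: sqrt(D*t) = 2.1338e-05 cm
Step 3: x = 2 * 2.1338e-05 cm = 4.2676e-05 cm
Step 4: Convert to um (1 cm = 1e4 um): x = 0.427 um


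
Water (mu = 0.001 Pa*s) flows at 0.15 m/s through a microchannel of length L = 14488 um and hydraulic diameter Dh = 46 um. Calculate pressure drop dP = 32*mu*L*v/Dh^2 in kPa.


Step 1: Convert to SI: L = 14488e-6 m, Dh = 46e-6 m
Step 2: dP = 32 * 0.001 * 14488e-6 * 0.15 / (46e-6)^2
Step 3: dP = 32865.03 Pa
Step 4: Convert to kPa: dP = 32.87 kPa


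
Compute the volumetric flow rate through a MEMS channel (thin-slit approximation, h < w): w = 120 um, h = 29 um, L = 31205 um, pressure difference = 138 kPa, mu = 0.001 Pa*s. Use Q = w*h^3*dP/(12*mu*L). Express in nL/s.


Step 1: Convert all dimensions to SI (meters).
w = 120e-6 m, h = 29e-6 m, L = 31205e-6 m, dP = 138e3 Pa
Step 2: Q = w * h^3 * dP / (12 * mu * L)
Q = 120e-6 * (29e-6)^3 * 138e3 / (12 * 0.001 * 31205e-6) = 1.07857138e-09 m^3/s
Step 3: Convert Q from m^3/s to nL/s (1 m^3 = 1e12 nL, so multiply by 1e12).
Q = 1078.571 nL/s


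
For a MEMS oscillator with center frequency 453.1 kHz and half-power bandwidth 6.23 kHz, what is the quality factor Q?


Step 1: Q = f0 / bandwidth
Step 2: Q = 453.1 / 6.23
Q = 72.7


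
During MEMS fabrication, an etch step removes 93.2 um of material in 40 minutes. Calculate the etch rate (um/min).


Step 1: Etch rate = depth / time
Step 2: rate = 93.2 / 40
rate = 2.33 um/min


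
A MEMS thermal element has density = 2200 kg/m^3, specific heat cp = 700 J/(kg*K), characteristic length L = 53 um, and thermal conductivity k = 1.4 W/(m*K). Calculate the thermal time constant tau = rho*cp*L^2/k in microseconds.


Step 1: Convert L to m: L = 53e-6 m
Step 2: L^2 = (53e-6)^2 = 2.809e-09 m^2
Step 3: tau = 2200 * 700 * 2.809e-09 / 1.4 = 3.0899e-03 s
Step 4: Convert to microseconds (multiply by 1e6).
tau = 3089.9 us


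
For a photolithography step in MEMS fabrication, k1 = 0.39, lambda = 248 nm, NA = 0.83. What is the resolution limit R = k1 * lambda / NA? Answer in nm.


Step 1: Identify values: k1 = 0.39, lambda = 248 nm, NA = 0.83
Step 2: R = k1 * lambda / NA
R = 0.39 * 248 / 0.83
R = 116.5 nm


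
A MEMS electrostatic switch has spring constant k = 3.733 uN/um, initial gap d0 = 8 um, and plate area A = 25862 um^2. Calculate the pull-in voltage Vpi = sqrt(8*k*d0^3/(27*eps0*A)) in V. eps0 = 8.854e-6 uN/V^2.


Step 1: Compute numerator: 8 * k * d0^3 = 8 * 3.733 * 8^3 = 15290.368
Step 2: Compute denominator: 27 * eps0 * A = 27 * 8.854e-6 * 25862 = 6.182518
Step 3: Vpi = sqrt(15290.368 / 6.182518)
Vpi = 49.73 V


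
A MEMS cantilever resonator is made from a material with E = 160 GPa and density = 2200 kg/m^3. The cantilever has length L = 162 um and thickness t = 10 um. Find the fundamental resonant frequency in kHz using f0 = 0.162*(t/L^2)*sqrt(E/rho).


Step 1: Convert units to SI.
t_SI = 10e-6 m, L_SI = 162e-6 m
Step 2: Calculate sqrt(E/rho).
sqrt(160e9 / 2200) = 8528.03 m/s
Step 3: Compute f0.
f0 = 0.162 * 10e-6 / (162e-6)^2 * 8528.03 = 526421.6 Hz = 526.42 kHz
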